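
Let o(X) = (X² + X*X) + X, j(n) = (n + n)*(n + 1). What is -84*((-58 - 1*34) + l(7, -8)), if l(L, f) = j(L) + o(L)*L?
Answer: -63420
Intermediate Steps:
j(n) = 2*n*(1 + n) (j(n) = (2*n)*(1 + n) = 2*n*(1 + n))
o(X) = X + 2*X² (o(X) = (X² + X²) + X = 2*X² + X = X + 2*X²)
l(L, f) = L²*(1 + 2*L) + 2*L*(1 + L) (l(L, f) = 2*L*(1 + L) + (L*(1 + 2*L))*L = 2*L*(1 + L) + L²*(1 + 2*L) = L²*(1 + 2*L) + 2*L*(1 + L))
-84*((-58 - 1*34) + l(7, -8)) = -84*((-58 - 1*34) + 7*(2 + 2*7² + 3*7)) = -84*((-58 - 34) + 7*(2 + 2*49 + 21)) = -84*(-92 + 7*(2 + 98 + 21)) = -84*(-92 + 7*121) = -84*(-92 + 847) = -84*755 = -63420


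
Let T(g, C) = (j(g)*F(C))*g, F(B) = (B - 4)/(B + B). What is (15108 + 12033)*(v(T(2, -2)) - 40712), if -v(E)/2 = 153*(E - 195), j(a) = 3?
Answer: 439792764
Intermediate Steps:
F(B) = (-4 + B)/(2*B) (F(B) = (-4 + B)/((2*B)) = (-4 + B)*(1/(2*B)) = (-4 + B)/(2*B))
T(g, C) = 3*g*(-4 + C)/(2*C) (T(g, C) = (3*((-4 + C)/(2*C)))*g = (3*(-4 + C)/(2*C))*g = 3*g*(-4 + C)/(2*C))
v(E) = 59670 - 306*E (v(E) = -306*(E - 195) = -306*(-195 + E) = -2*(-29835 + 153*E) = 59670 - 306*E)
(15108 + 12033)*(v(T(2, -2)) - 40712) = (15108 + 12033)*((59670 - 459*2*(-4 - 2)/(-2)) - 40712) = 27141*((59670 - 459*2*(-1)*(-6)/2) - 40712) = 27141*((59670 - 306*9) - 40712) = 27141*((59670 - 2754) - 40712) = 27141*(56916 - 40712) = 27141*16204 = 439792764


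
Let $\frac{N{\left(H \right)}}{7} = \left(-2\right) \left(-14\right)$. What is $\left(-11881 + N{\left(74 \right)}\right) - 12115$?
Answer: $-23800$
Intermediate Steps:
$N{\left(H \right)} = 196$ ($N{\left(H \right)} = 7 \left(\left(-2\right) \left(-14\right)\right) = 7 \cdot 28 = 196$)
$\left(-11881 + N{\left(74 \right)}\right) - 12115 = \left(-11881 + 196\right) - 12115 = -11685 - 12115 = -23800$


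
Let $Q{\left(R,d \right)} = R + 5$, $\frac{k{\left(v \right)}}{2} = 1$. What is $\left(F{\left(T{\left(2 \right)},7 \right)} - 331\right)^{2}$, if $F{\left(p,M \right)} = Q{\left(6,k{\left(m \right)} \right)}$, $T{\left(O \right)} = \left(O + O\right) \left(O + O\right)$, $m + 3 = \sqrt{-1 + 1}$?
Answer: $102400$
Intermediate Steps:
$m = -3$ ($m = -3 + \sqrt{-1 + 1} = -3 + \sqrt{0} = -3 + 0 = -3$)
$k{\left(v \right)} = 2$ ($k{\left(v \right)} = 2 \cdot 1 = 2$)
$Q{\left(R,d \right)} = 5 + R$
$T{\left(O \right)} = 4 O^{2}$ ($T{\left(O \right)} = 2 O 2 O = 4 O^{2}$)
$F{\left(p,M \right)} = 11$ ($F{\left(p,M \right)} = 5 + 6 = 11$)
$\left(F{\left(T{\left(2 \right)},7 \right)} - 331\right)^{2} = \left(11 - 331\right)^{2} = \left(-320\right)^{2} = 102400$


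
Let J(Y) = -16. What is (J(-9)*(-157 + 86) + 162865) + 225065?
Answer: 389066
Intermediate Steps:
(J(-9)*(-157 + 86) + 162865) + 225065 = (-16*(-157 + 86) + 162865) + 225065 = (-16*(-71) + 162865) + 225065 = (1136 + 162865) + 225065 = 164001 + 225065 = 389066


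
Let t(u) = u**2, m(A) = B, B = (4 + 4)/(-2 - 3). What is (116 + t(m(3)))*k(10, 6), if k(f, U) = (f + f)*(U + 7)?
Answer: 154128/5 ≈ 30826.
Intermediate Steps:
B = -8/5 (B = 8/(-5) = 8*(-1/5) = -8/5 ≈ -1.6000)
m(A) = -8/5
k(f, U) = 2*f*(7 + U) (k(f, U) = (2*f)*(7 + U) = 2*f*(7 + U))
(116 + t(m(3)))*k(10, 6) = (116 + (-8/5)**2)*(2*10*(7 + 6)) = (116 + 64/25)*(2*10*13) = (2964/25)*260 = 154128/5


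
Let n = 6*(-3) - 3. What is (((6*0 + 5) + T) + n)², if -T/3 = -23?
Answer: 2809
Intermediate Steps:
T = 69 (T = -3*(-23) = 69)
n = -21 (n = -18 - 3 = -21)
(((6*0 + 5) + T) + n)² = (((6*0 + 5) + 69) - 21)² = (((0 + 5) + 69) - 21)² = ((5 + 69) - 21)² = (74 - 21)² = 53² = 2809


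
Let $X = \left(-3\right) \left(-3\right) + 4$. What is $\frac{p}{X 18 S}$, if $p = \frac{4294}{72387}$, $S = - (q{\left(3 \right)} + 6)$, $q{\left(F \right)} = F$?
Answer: $- \frac{2147}{76223511} \approx -2.8167 \cdot 10^{-5}$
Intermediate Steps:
$S = -9$ ($S = - (3 + 6) = \left(-1\right) 9 = -9$)
$X = 13$ ($X = 9 + 4 = 13$)
$p = \frac{4294}{72387}$ ($p = 4294 \cdot \frac{1}{72387} = \frac{4294}{72387} \approx 0.05932$)
$\frac{p}{X 18 S} = \frac{4294}{72387 \cdot 13 \cdot 18 \left(-9\right)} = \frac{4294}{72387 \cdot 234 \left(-9\right)} = \frac{4294}{72387 \left(-2106\right)} = \frac{4294}{72387} \left(- \frac{1}{2106}\right) = - \frac{2147}{76223511}$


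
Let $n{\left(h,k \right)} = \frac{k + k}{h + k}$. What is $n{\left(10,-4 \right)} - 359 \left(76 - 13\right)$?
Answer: $- \frac{67855}{3} \approx -22618.0$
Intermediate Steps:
$n{\left(h,k \right)} = \frac{2 k}{h + k}$
$n{\left(10,-4 \right)} - 359 \left(76 - 13\right) = 2 \left(-4\right) \frac{1}{10 - 4} - 359 \left(76 - 13\right) = 2 \left(-4\right) \frac{1}{6} - 22617 = - \frac{4}{3} - 22617 = - \frac{67855}{3}$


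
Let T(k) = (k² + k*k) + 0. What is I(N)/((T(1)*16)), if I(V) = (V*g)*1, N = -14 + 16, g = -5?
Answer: -5/16 ≈ -0.31250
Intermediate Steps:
N = 2
T(k) = 2*k² (T(k) = (k² + k²) + 0 = 2*k² + 0 = 2*k²)
I(V) = -5*V (I(V) = (V*(-5))*1 = -5*V*1 = -5*V)
I(N)/((T(1)*16)) = (-5*2)/(((2*1²)*16)) = -10/((2*1)*16) = -10/(2*16) = -10/32 = -10*1/32 = -5/16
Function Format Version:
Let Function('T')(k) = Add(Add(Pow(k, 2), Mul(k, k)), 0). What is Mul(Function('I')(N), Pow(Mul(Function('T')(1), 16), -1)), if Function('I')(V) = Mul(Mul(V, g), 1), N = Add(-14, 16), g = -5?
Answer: Rational(-5, 16) ≈ -0.31250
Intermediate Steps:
N = 2
Function('T')(k) = Mul(2, Pow(k, 2)) (Function('T')(k) = Add(Add(Pow(k, 2), Pow(k, 2)), 0) = Add(Mul(2, Pow(k, 2)), 0) = Mul(2, Pow(k, 2)))
Function('I')(V) = Mul(-5, V) (Function('I')(V) = Mul(Mul(V, -5), 1) = Mul(Mul(-5, V), 1) = Mul(-5, V))
Mul(Function('I')(N), Pow(Mul(Function('T')(1), 16), -1)) = Mul(Mul(-5, 2), Pow(Mul(Mul(2, Pow(1, 2)), 16), -1)) = Mul(-10, Pow(Mul(Mul(2, 1), 16), -1)) = Mul(-10, Pow(Mul(2, 16), -1)) = Mul(-10, Pow(32, -1)) = Mul(-10, Rational(1, 32)) = Rational(-5, 16)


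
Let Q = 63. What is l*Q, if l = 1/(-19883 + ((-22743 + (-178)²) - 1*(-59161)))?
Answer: 21/16073 ≈ 0.0013065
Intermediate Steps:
l = 1/48219 (l = 1/(-19883 + ((-22743 + 31684) + 59161)) = 1/(-19883 + (8941 + 59161)) = 1/(-19883 + 68102) = 1/48219 ≈ 2.0739e-5)
l*Q = (1/48219)*63 = 21/16073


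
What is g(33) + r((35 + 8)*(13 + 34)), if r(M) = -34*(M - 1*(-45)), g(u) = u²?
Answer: -69155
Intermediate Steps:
r(M) = -1530 - 34*M (r(M) = -34*(M + 45) = -34*(45 + M) = -1530 - 34*M)
g(33) + r((35 + 8)*(13 + 34)) = 33² + (-1530 - 34*(35 + 8)*(13 + 34)) = 1089 + (-1530 - 1462*47) = 1089 + (-1530 - 34*2021) = 1089 + (-1530 - 68714) = 1089 - 70244 = -69155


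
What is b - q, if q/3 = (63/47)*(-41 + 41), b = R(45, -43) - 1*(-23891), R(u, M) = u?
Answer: 23936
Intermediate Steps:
b = 23936 (b = 45 - 1*(-23891) = 45 + 23891 = 23936)
q = 0 (q = 3*((63/47)*(-41 + 41)) = 3*((63*(1/47))*0) = 3*((63/47)*0) = 3*0 = 0)
b - q = 23936 - 1*0 = 23936 + 0 = 23936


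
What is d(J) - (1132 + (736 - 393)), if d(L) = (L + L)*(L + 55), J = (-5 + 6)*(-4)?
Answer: -1883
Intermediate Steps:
J = -4 (J = 1*(-4) = -4)
d(L) = 2*L*(55 + L) (d(L) = (2*L)*(55 + L) = 2*L*(55 + L))
d(J) - (1132 + (736 - 393)) = 2*(-4)*(55 - 4) - (1132 + (736 - 393)) = 2*(-4)*51 - (1132 + 343) = -408 - 1*1475 = -408 - 1475 = -1883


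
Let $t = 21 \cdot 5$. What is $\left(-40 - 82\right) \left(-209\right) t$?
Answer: $2677290$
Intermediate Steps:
$t = 105$
$\left(-40 - 82\right) \left(-209\right) t = \left(-40 - 82\right) \left(-209\right) 105 = \left(-122\right) \left(-209\right) 105 = 25498 \cdot 105 = 2677290$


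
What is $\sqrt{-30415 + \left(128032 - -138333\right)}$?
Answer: $55 \sqrt{78} \approx 485.75$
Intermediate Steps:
$\sqrt{-30415 + \left(128032 - -138333\right)} = \sqrt{-30415 + \left(128032 + 138333\right)} = \sqrt{-30415 + 266365} = \sqrt{235950} = 55 \sqrt{78}$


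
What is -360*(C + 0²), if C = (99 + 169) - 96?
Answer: -61920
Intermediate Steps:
C = 172 (C = 268 - 96 = 172)
-360*(C + 0²) = -360*(172 + 0²) = -360*(172 + 0) = -360*172 = -61920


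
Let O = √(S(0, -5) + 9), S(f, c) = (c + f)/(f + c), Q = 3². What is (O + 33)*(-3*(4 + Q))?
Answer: -1287 - 39*√10 ≈ -1410.3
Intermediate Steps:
Q = 9
S(f, c) = 1 (S(f, c) = (c + f)/(c + f) = 1)
O = √10 (O = √(1 + 9) = √10 ≈ 3.1623)
(O + 33)*(-3*(4 + Q)) = (√10 + 33)*(-3*(4 + 9)) = (33 + √10)*(-3*13) = (33 + √10)*(-39) = -1287 - 39*√10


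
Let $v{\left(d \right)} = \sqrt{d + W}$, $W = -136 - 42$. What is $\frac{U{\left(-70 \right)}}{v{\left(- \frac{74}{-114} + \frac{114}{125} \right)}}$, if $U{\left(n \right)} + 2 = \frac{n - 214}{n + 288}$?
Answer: $\frac{1800 i \sqrt{358281195}}{137026843} \approx 0.24864 i$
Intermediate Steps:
$W = -178$
$v{\left(d \right)} = \sqrt{-178 + d}$ ($v{\left(d \right)} = \sqrt{d - 178} = \sqrt{-178 + d}$)
$U{\left(n \right)} = -2 + \frac{-214 + n}{288 + n}$ ($U{\left(n \right)} = -2 + \frac{n - 214}{n + 288} = -2 + \frac{-214 + n}{288 + n}$)
$\frac{U{\left(-70 \right)}}{v{\left(- \frac{74}{-114} + \frac{114}{125} \right)}} = \frac{\frac{1}{288 - 70} \left(-790 - -70\right)}{\sqrt{-178 + \left(- \frac{74}{-114} + \frac{114}{125}\right)}} = \frac{\frac{1}{218} \left(-790 + 70\right)}{\sqrt{-178 + \left(\left(-74\right) \left(- \frac{1}{114}\right) + 114 \cdot \frac{1}{125}\right)}} = \frac{\frac{1}{218} \left(-720\right)}{\sqrt{-178 + \left(\frac{37}{57} + \frac{114}{125}\right)}} = - \frac{360}{109 \sqrt{-178 + \frac{11123}{7125}}} = - \frac{360}{109 \sqrt{- \frac{1257127}{7125}}} = - \frac{360}{109 \frac{i \sqrt{358281195}}{1425}} = - \frac{360 \left(- \frac{5 i \sqrt{358281195}}{1257127}\right)}{109} = \frac{1800 i \sqrt{358281195}}{137026843}$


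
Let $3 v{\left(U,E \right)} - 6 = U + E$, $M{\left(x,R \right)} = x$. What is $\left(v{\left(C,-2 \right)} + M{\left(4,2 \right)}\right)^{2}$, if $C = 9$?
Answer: $\frac{625}{9} \approx 69.444$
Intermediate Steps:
$v{\left(U,E \right)} = 2 + \frac{E}{3} + \frac{U}{3}$ ($v{\left(U,E \right)} = 2 + \frac{U + E}{3} = 2 + \frac{E + U}{3} = 2 + \left(\frac{E}{3} + \frac{U}{3}\right) = 2 + \frac{E}{3} + \frac{U}{3}$)
$\left(v{\left(C,-2 \right)} + M{\left(4,2 \right)}\right)^{2} = \left(\left(2 + \frac{1}{3} \left(-2\right) + \frac{1}{3} \cdot 9\right) + 4\right)^{2} = \left(\left(2 - \frac{2}{3} + 3\right) + 4\right)^{2} = \left(\frac{13}{3} + 4\right)^{2} = \left(\frac{25}{3}\right)^{2} = \frac{625}{9}$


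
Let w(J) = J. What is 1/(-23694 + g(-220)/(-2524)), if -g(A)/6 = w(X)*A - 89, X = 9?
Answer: -1262/29908035 ≈ -4.2196e-5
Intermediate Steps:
g(A) = 534 - 54*A (g(A) = -6*(9*A - 89) = -6*(-89 + 9*A) = 534 - 54*A)
1/(-23694 + g(-220)/(-2524)) = 1/(-23694 + (534 - 54*(-220))/(-2524)) = 1/(-23694 + (534 + 11880)*(-1/2524)) = 1/(-23694 + 12414*(-1/2524)) = 1/(-23694 - 6207/1262) = 1/(-29908035/1262) = -1262/29908035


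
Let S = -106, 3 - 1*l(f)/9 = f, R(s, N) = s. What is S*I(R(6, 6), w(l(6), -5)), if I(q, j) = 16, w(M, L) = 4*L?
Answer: -1696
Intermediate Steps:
l(f) = 27 - 9*f
S*I(R(6, 6), w(l(6), -5)) = -106*16 = -1696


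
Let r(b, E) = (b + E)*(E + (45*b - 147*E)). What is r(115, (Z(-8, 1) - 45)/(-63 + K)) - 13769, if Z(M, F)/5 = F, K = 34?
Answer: 475213396/841 ≈ 5.6506e+5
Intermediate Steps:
Z(M, F) = 5*F
r(b, E) = (E + b)*(-146*E + 45*b) (r(b, E) = (E + b)*(E + (-147*E + 45*b)) = (E + b)*(-146*E + 45*b))
r(115, (Z(-8, 1) - 45)/(-63 + K)) - 13769 = (-146*(5*1 - 45)²/(-63 + 34)² + 45*115² - 101*(5*1 - 45)/(-63 + 34)*115) - 13769 = (-146*(5 - 45)²/841 + 45*13225 - 101*(5 - 45)/(-29)*115) - 13769 = (-146*(-40*(-1/29))² + 595125 - 101*(-40*(-1/29))*115) - 13769 = (-146*(40/29)² + 595125 - 101*40/29*115) - 13769 = (-146*1600/841 + 595125 - 464600/29) - 13769 = (-233600/841 + 595125 - 464600/29) - 13769 = 486793125/841 - 13769 = 475213396/841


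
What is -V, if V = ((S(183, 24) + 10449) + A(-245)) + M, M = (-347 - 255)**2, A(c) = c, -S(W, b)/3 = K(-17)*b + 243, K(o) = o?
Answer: -373103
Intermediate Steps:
S(W, b) = -729 + 51*b (S(W, b) = -3*(-17*b + 243) = -3*(243 - 17*b) = -729 + 51*b)
M = 362404 (M = (-602)**2 = 362404)
V = 373103 (V = (((-729 + 51*24) + 10449) - 245) + 362404 = (((-729 + 1224) + 10449) - 245) + 362404 = ((495 + 10449) - 245) + 362404 = (10944 - 245) + 362404 = 10699 + 362404 = 373103)
-V = -1*373103 = -373103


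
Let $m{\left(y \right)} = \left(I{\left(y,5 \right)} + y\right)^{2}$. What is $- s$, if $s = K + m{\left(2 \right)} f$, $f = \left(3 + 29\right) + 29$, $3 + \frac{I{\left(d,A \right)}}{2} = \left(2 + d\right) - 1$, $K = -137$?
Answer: $-107$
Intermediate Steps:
$I{\left(d,A \right)} = -4 + 2 d$ ($I{\left(d,A \right)} = -6 + 2 \left(\left(2 + d\right) - 1\right) = -6 + 2 \left(1 + d\right) = -6 + \left(2 + 2 d\right) = -4 + 2 d$)
$m{\left(y \right)} = \left(-4 + 3 y\right)^{2}$ ($m{\left(y \right)} = \left(\left(-4 + 2 y\right) + y\right)^{2} = \left(-4 + 3 y\right)^{2}$)
$f = 61$ ($f = 32 + 29 = 61$)
$s = 107$ ($s = -137 + \left(-4 + 3 \cdot 2\right)^{2} \cdot 61 = -137 + \left(-4 + 6\right)^{2} \cdot 61 = -137 + 2^{2} \cdot 61 = -137 + 4 \cdot 61 = -137 + 244 = 107$)
$- s = \left(-1\right) 107 = -107$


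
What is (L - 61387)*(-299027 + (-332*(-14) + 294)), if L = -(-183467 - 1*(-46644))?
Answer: -22184596060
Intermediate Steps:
L = 136823 (L = -(-183467 + 46644) = -1*(-136823) = 136823)
(L - 61387)*(-299027 + (-332*(-14) + 294)) = (136823 - 61387)*(-299027 + (-332*(-14) + 294)) = 75436*(-299027 + (4648 + 294)) = 75436*(-299027 + 4942) = 75436*(-294085) = -22184596060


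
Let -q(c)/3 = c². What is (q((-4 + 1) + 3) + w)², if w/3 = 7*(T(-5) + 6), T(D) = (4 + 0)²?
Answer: 213444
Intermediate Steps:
T(D) = 16 (T(D) = 4² = 16)
w = 462 (w = 3*(7*(16 + 6)) = 3*(7*22) = 3*154 = 462)
q(c) = -3*c²
(q((-4 + 1) + 3) + w)² = (-3*((-4 + 1) + 3)² + 462)² = (-3*(-3 + 3)² + 462)² = (-3*0² + 462)² = (-3*0 + 462)² = (0 + 462)² = 462² = 213444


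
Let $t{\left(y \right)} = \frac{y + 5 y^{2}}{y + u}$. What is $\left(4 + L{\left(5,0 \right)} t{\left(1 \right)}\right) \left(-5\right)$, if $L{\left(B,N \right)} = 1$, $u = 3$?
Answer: $- \frac{55}{2} \approx -27.5$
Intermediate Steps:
$t{\left(y \right)} = \frac{y + 5 y^{2}}{3 + y}$ ($t{\left(y \right)} = \frac{y + 5 y^{2}}{y + 3} = \frac{y + 5 y^{2}}{3 + y}$)
$\left(4 + L{\left(5,0 \right)} t{\left(1 \right)}\right) \left(-5\right) = \left(4 + 1 \cdot 1 \frac{1}{3 + 1} \left(1 + 5 \cdot 1\right)\right) \left(-5\right) = \left(4 + 1 \cdot 1 \cdot \frac{1}{4} \left(1 + 5\right)\right) \left(-5\right) = \left(4 + 1 \cdot 1 \cdot \frac{1}{4} \cdot 6\right) \left(-5\right) = \left(4 + 1 \cdot \frac{3}{2}\right) \left(-5\right) = \left(4 + \frac{3}{2}\right) \left(-5\right) = \frac{11}{2} \left(-5\right) = - \frac{55}{2}$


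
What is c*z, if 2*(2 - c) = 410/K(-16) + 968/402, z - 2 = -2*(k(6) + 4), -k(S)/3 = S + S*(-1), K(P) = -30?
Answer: -3067/67 ≈ -45.776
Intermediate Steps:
k(S) = 0 (k(S) = -3*(S + S*(-1)) = -3*(S - S) = -3*0 = 0)
z = -6 (z = 2 - 2*(0 + 4) = 2 - 2*4 = 2 - 8 = -6)
c = 3067/402 (c = 2 - (410/(-30) + 968/402)/2 = 2 - (410*(-1/30) + 968*(1/402))/2 = 2 - (-41/3 + 484/201)/2 = 2 - ½*(-2263/201) = 2 + 2263/402 = 3067/402 ≈ 7.6294)
c*z = (3067/402)*(-6) = -3067/67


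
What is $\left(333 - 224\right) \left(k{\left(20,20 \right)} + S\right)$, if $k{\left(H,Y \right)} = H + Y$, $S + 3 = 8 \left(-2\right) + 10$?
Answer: $3379$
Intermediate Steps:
$S = -9$ ($S = -3 + \left(8 \left(-2\right) + 10\right) = -3 + \left(-16 + 10\right) = -3 - 6 = -9$)
$\left(333 - 224\right) \left(k{\left(20,20 \right)} + S\right) = \left(333 - 224\right) \left(\left(20 + 20\right) - 9\right) = 109 \left(40 - 9\right) = 109 \cdot 31 = 3379$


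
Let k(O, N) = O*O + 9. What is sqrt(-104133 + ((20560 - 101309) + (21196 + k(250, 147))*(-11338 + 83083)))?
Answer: sqrt(6005230343) ≈ 77493.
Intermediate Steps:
k(O, N) = 9 + O**2 (k(O, N) = O**2 + 9 = 9 + O**2)
sqrt(-104133 + ((20560 - 101309) + (21196 + k(250, 147))*(-11338 + 83083))) = sqrt(-104133 + ((20560 - 101309) + (21196 + (9 + 250**2))*(-11338 + 83083))) = sqrt(-104133 + (-80749 + (21196 + (9 + 62500))*71745)) = sqrt(-104133 + (-80749 + (21196 + 62509)*71745)) = sqrt(-104133 + (-80749 + 83705*71745)) = sqrt(-104133 + (-80749 + 6005415225)) = sqrt(-104133 + 6005334476) = sqrt(6005230343)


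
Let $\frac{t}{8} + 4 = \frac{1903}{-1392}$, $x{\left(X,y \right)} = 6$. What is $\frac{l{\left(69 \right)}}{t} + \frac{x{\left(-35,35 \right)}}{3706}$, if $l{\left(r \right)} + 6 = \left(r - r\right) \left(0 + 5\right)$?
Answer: $\frac{1956945}{13843763} \approx 0.14136$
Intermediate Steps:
$l{\left(r \right)} = -6$ ($l{\left(r \right)} = -6 + \left(r - r\right) \left(0 + 5\right) = -6 + 0 \cdot 5 = -6 + 0 = -6$)
$t = - \frac{7471}{174}$ ($t = -32 + 8 \frac{1903}{-1392} = -32 + 8 \cdot 1903 \left(- \frac{1}{1392}\right) = -32 + 8 \left(- \frac{1903}{1392}\right) = -32 - \frac{1903}{174} = - \frac{7471}{174} \approx -42.937$)
$\frac{l{\left(69 \right)}}{t} + \frac{x{\left(-35,35 \right)}}{3706} = - \frac{6}{- \frac{7471}{174}} + \frac{6}{3706} = \left(-6\right) \left(- \frac{174}{7471}\right) + 6 \cdot \frac{1}{3706} = \frac{1044}{7471} + \frac{3}{1853} = \frac{1956945}{13843763}$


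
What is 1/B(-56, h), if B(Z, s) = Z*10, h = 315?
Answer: -1/560 ≈ -0.0017857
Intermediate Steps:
B(Z, s) = 10*Z
1/B(-56, h) = 1/(10*(-56)) = 1/(-560) = -1/560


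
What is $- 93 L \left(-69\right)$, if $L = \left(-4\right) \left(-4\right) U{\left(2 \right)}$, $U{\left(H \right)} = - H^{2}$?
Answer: $-410688$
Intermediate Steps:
$L = -64$ ($L = \left(-4\right) \left(-4\right) \left(- 2^{2}\right) = 16 \left(\left(-1\right) 4\right) = 16 \left(-4\right) = -64$)
$- 93 L \left(-69\right) = \left(-93\right) \left(-64\right) \left(-69\right) = 5952 \left(-69\right) = -410688$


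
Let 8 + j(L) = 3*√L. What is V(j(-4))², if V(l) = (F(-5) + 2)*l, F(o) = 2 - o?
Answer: 2268 - 7776*I ≈ 2268.0 - 7776.0*I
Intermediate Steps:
j(L) = -8 + 3*√L
V(l) = 9*l (V(l) = ((2 - 1*(-5)) + 2)*l = ((2 + 5) + 2)*l = (7 + 2)*l = 9*l)
V(j(-4))² = (9*(-8 + 3*√(-4)))² = (9*(-8 + 3*(2*I)))² = (9*(-8 + 6*I))² = (-72 + 54*I)²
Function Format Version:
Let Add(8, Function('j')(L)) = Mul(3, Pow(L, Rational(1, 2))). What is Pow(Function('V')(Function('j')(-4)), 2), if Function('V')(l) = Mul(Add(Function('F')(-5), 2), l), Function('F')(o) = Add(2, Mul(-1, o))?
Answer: Add(2268, Mul(-7776, I)) ≈ Add(2268.0, Mul(-7776.0, I))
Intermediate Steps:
Function('j')(L) = Add(-8, Mul(3, Pow(L, Rational(1, 2))))
Function('V')(l) = Mul(9, l) (Function('V')(l) = Mul(Add(Add(2, Mul(-1, -5)), 2), l) = Mul(Add(Add(2, 5), 2), l) = Mul(Add(7, 2), l) = Mul(9, l))
Pow(Function('V')(Function('j')(-4)), 2) = Pow(Mul(9, Add(-8, Mul(3, Pow(-4, Rational(1, 2))))), 2) = Pow(Mul(9, Add(-8, Mul(3, Mul(2, I)))), 2) = Pow(Mul(9, Add(-8, Mul(6, I))), 2) = Pow(Add(-72, Mul(54, I)), 2)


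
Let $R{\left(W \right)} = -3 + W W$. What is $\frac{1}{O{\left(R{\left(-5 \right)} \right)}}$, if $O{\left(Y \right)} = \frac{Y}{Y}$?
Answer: $1$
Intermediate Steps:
$R{\left(W \right)} = -3 + W^{2}$
$O{\left(Y \right)} = 1$
$\frac{1}{O{\left(R{\left(-5 \right)} \right)}} = 1^{-1} = 1$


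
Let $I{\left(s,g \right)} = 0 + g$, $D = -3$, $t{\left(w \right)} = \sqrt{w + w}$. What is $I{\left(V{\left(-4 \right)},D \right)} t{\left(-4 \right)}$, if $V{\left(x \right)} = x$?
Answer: $- 6 i \sqrt{2} \approx - 8.4853 i$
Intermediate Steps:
$t{\left(w \right)} = \sqrt{2} \sqrt{w}$ ($t{\left(w \right)} = \sqrt{2 w} = \sqrt{2} \sqrt{w}$)
$I{\left(s,g \right)} = g$
$I{\left(V{\left(-4 \right)},D \right)} t{\left(-4 \right)} = - 3 \sqrt{2} \sqrt{-4} = - 3 \sqrt{2} \cdot 2 i = - 3 \cdot 2 i \sqrt{2} = - 6 i \sqrt{2}$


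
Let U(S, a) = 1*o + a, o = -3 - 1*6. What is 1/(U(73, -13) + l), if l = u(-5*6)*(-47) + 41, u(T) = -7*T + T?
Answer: -1/8441 ≈ -0.00011847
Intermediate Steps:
o = -9 (o = -3 - 6 = -9)
u(T) = -6*T
l = -8419 (l = -(-30)*6*(-47) + 41 = -6*(-30)*(-47) + 41 = 180*(-47) + 41 = -8460 + 41 = -8419)
U(S, a) = -9 + a (U(S, a) = 1*(-9) + a = -9 + a)
1/(U(73, -13) + l) = 1/((-9 - 13) - 8419) = 1/(-22 - 8419) = 1/(-8441) = -1/8441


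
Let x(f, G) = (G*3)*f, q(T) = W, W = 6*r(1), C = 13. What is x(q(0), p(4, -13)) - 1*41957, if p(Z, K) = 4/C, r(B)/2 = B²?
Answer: -545297/13 ≈ -41946.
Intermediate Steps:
r(B) = 2*B²
p(Z, K) = 4/13
W = 12 (W = 6*(2*1²) = 6*(2*1) = 6*2 = 12)
q(T) = 12
x(f, G) = 3*G*f (x(f, G) = (3*G)*f = 3*G*f)
x(q(0), p(4, -13)) - 1*41957 = 3*(4/13)*12 - 1*41957 = 144/13 - 41957 = -545297/13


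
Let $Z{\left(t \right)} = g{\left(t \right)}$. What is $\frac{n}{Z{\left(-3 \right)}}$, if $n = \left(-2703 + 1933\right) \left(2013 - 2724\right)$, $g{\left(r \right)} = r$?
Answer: $-182490$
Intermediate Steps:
$Z{\left(t \right)} = t$
$n = 547470$ ($n = \left(-770\right) \left(-711\right) = 547470$)
$\frac{n}{Z{\left(-3 \right)}} = \frac{547470}{-3} = 547470 \left(- \frac{1}{3}\right) = -182490$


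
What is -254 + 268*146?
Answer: 38874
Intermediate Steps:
-254 + 268*146 = -254 + 39128 = 38874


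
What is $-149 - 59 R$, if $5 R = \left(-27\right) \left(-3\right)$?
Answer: $- \frac{5524}{5} \approx -1104.8$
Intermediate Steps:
$R = \frac{81}{5}$ ($R = \frac{\left(-27\right) \left(-3\right)}{5} = \frac{1}{5} \cdot 81 = \frac{81}{5} \approx 16.2$)
$-149 - 59 R = -149 - \frac{4779}{5} = - \frac{5524}{5}$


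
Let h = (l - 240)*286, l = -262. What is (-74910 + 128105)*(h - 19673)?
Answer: -8683817775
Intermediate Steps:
h = -143572 (h = (-262 - 240)*286 = -502*286 = -143572)
(-74910 + 128105)*(h - 19673) = (-74910 + 128105)*(-143572 - 19673) = 53195*(-163245) = -8683817775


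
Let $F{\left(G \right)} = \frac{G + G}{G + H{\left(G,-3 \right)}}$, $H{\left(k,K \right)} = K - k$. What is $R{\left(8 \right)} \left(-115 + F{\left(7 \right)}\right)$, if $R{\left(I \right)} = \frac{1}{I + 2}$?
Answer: $- \frac{359}{30} \approx -11.967$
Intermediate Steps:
$R{\left(I \right)} = \frac{1}{2 + I}$
$F{\left(G \right)} = - \frac{2 G}{3}$ ($F{\left(G \right)} = \frac{G + G}{G - \left(3 + G\right)} = \frac{2 G}{-3} = 2 G \left(- \frac{1}{3}\right) = - \frac{2 G}{3}$)
$R{\left(8 \right)} \left(-115 + F{\left(7 \right)}\right) = \frac{-115 - \frac{14}{3}}{2 + 8} = \frac{-115 - \frac{14}{3}}{10} = \frac{1}{10} \left(- \frac{359}{3}\right) = - \frac{359}{30}$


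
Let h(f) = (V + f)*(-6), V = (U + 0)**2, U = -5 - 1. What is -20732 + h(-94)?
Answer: -20384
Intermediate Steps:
U = -6
V = 36 (V = (-6 + 0)**2 = (-6)**2 = 36)
h(f) = -216 - 6*f (h(f) = (36 + f)*(-6) = -216 - 6*f)
-20732 + h(-94) = -20732 + (-216 - 6*(-94)) = -20732 + (-216 + 564) = -20732 + 348 = -20384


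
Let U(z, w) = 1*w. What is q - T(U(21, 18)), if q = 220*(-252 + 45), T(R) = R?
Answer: -45558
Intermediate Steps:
U(z, w) = w
q = -45540 (q = 220*(-207) = -45540)
q - T(U(21, 18)) = -45540 - 1*18 = -45540 - 18 = -45558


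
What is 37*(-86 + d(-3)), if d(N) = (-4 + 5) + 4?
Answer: -2997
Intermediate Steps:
d(N) = 5 (d(N) = 1 + 4 = 5)
37*(-86 + d(-3)) = 37*(-86 + 5) = 37*(-81) = -2997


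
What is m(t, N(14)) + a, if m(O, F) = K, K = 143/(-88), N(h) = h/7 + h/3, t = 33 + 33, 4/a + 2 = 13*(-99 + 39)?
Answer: -5099/3128 ≈ -1.6301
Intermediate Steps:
a = -2/391 (a = 4/(-2 + 13*(-99 + 39)) = 4/(-2 + 13*(-60)) = 4/(-2 - 780) = 4/(-782) = 4*(-1/782) = -2/391 ≈ -0.0051151)
t = 66
N(h) = 10*h/21 (N(h) = h*(1/7) + h*(1/3) = h/7 + h/3 = 10*h/21)
K = -13/8 (K = 143*(-1/88) = -13/8 ≈ -1.6250)
m(O, F) = -13/8
m(t, N(14)) + a = -13/8 - 2/391 = -5099/3128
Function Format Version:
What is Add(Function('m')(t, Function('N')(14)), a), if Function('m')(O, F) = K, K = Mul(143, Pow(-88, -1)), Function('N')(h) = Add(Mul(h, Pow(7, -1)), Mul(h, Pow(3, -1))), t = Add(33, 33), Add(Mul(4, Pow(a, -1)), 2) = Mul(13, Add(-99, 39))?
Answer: Rational(-5099, 3128) ≈ -1.6301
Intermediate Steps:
a = Rational(-2, 391) (a = Mul(4, Pow(Add(-2, Mul(13, Add(-99, 39))), -1)) = Mul(4, Pow(Add(-2, Mul(13, -60)), -1)) = Mul(4, Pow(Add(-2, -780), -1)) = Mul(4, Pow(-782, -1)) = Mul(4, Rational(-1, 782)) = Rational(-2, 391) ≈ -0.0051151)
t = 66
Function('N')(h) = Mul(Rational(10, 21), h) (Function('N')(h) = Add(Mul(h, Rational(1, 7)), Mul(h, Rational(1, 3))) = Add(Mul(Rational(1, 7), h), Mul(Rational(1, 3), h)) = Mul(Rational(10, 21), h))
K = Rational(-13, 8) (K = Mul(143, Rational(-1, 88)) = Rational(-13, 8) ≈ -1.6250)
Function('m')(O, F) = Rational(-13, 8)
Add(Function('m')(t, Function('N')(14)), a) = Add(Rational(-13, 8), Rational(-2, 391)) = Rational(-5099, 3128)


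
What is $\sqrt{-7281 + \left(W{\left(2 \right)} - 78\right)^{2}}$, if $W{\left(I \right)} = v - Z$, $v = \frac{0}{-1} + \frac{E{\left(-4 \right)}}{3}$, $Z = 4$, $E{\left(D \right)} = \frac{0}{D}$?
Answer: $i \sqrt{557} \approx 23.601 i$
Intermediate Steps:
$E{\left(D \right)} = 0$
$v = 0$ ($v = \frac{0}{-1} + \frac{0}{3} = 0 \left(-1\right) + 0 \cdot \frac{1}{3} = 0 + 0 = 0$)
$W{\left(I \right)} = -4$ ($W{\left(I \right)} = 0 - 4 = -4$)
$\sqrt{-7281 + \left(W{\left(2 \right)} - 78\right)^{2}} = \sqrt{-7281 + \left(-4 - 78\right)^{2}} = \sqrt{-7281 + \left(-82\right)^{2}} = \sqrt{-7281 + 6724} = \sqrt{-557} = i \sqrt{557}$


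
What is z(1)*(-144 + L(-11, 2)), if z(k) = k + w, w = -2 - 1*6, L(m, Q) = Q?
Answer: 994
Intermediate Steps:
w = -8 (w = -2 - 6 = -8)
z(k) = -8 + k (z(k) = k - 8 = -8 + k)
z(1)*(-144 + L(-11, 2)) = (-8 + 1)*(-144 + 2) = -7*(-142) = 994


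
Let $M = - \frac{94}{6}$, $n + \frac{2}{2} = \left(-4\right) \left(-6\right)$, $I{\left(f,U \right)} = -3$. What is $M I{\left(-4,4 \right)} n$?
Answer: $1081$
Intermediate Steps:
$n = 23$ ($n = -1 - -24 = -1 + 24 = 23$)
$M = - \frac{47}{3}$ ($M = \left(-94\right) \frac{1}{6} = - \frac{47}{3} \approx -15.667$)
$M I{\left(-4,4 \right)} n = \left(- \frac{47}{3}\right) \left(-3\right) 23 = 47 \cdot 23 = 1081$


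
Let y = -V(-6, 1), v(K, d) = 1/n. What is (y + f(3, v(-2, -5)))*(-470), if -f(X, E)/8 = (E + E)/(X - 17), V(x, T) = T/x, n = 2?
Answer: -7285/21 ≈ -346.90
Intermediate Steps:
v(K, d) = 1/2
y = 1/6 (y = -1/(-6) = -(-1)/6 = -1*(-1/6) = 1/6 ≈ 0.16667)
f(X, E) = -16*E/(-17 + X) (f(X, E) = -8*(E + E)/(X - 17) = -8*2*E/(-17 + X) = -16*E/(-17 + X))
(y + f(3, v(-2, -5)))*(-470) = (1/6 - 16*1/2/(-17 + 3))*(-470) = (1/6 - 16*1/2/(-14))*(-470) = (1/6 - 16*1/2*(-1/14))*(-470) = (1/6 + 4/7)*(-470) = (31/42)*(-470) = -7285/21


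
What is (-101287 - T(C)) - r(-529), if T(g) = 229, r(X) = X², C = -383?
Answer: -381357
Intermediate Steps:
(-101287 - T(C)) - r(-529) = (-101287 - 1*229) - 1*(-529)² = (-101287 - 229) - 1*279841 = -101516 - 279841 = -381357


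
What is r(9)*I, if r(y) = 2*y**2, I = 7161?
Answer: 1160082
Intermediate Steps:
r(9)*I = (2*9**2)*7161 = (2*81)*7161 = 162*7161 = 1160082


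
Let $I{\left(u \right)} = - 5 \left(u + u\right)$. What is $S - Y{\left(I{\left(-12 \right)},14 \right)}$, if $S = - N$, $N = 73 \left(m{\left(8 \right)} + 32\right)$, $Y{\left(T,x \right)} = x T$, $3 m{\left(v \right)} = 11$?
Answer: $- \frac{12851}{3} \approx -4283.7$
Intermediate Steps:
$m{\left(v \right)} = \frac{11}{3}$ ($m{\left(v \right)} = \frac{1}{3} \cdot 11 = \frac{11}{3}$)
$I{\left(u \right)} = - 10 u$ ($I{\left(u \right)} = - 5 \cdot 2 u = - 10 u$)
$Y{\left(T,x \right)} = T x$
$N = \frac{7811}{3}$ ($N = 73 \left(\frac{11}{3} + 32\right) = 73 \cdot \frac{107}{3} = \frac{7811}{3} \approx 2603.7$)
$S = - \frac{7811}{3}$ ($S = \left(-1\right) \frac{7811}{3} = - \frac{7811}{3} \approx -2603.7$)
$S - Y{\left(I{\left(-12 \right)},14 \right)} = - \frac{7811}{3} - \left(-10\right) \left(-12\right) 14 = - \frac{7811}{3} - 120 \cdot 14 = - \frac{7811}{3} - 1680 = - \frac{12851}{3}$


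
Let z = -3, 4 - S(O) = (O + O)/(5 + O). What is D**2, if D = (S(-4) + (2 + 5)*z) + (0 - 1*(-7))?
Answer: 4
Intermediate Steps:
S(O) = 4 - 2*O/(5 + O) (S(O) = 4 - (O + O)/(5 + O) = 4 - 2*O/(5 + O))
D = -2 (D = (2*(10 - 4)/(5 - 4) + (2 + 5)*(-3)) + (0 - 1*(-7)) = (2*6/1 + 7*(-3)) + (0 + 7) = (2*1*6 - 21) + 7 = (12 - 21) + 7 = -9 + 7 = -2)
D**2 = (-2)**2 = 4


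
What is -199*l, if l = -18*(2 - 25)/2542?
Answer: -41193/1271 ≈ -32.410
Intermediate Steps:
l = 207/1271 (l = -18*(-23)*(1/2542) = 414*(1/2542) = 207/1271 ≈ 0.16286)
-199*l = -199*207/1271 = -41193/1271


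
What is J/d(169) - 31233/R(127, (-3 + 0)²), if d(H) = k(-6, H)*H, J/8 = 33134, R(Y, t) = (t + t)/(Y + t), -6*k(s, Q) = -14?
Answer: -835116836/3549 ≈ -2.3531e+5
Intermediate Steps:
k(s, Q) = 7/3 (k(s, Q) = -⅙*(-14) = 7/3)
R(Y, t) = 2*t/(Y + t) (R(Y, t) = (2*t)/(Y + t) = 2*t/(Y + t))
J = 265072 (J = 8*33134 = 265072)
d(H) = 7*H/3
J/d(169) - 31233/R(127, (-3 + 0)²) = 265072/(((7/3)*169)) - 31233*(127 + (-3 + 0)²)/(2*(-3 + 0)²) = 265072/(1183/3) - 31233/(2*(-3)²/(127 + (-3)²)) = 265072*(3/1183) - 31233/(2*9/(127 + 9)) = 795216/1183 - 31233/(2*9/136) = 795216/1183 - 31233/(2*9*(1/136)) = 795216/1183 - 31233/9/68 = 795216/1183 - 31233*68/9 = 795216/1183 - 707948/3 = -835116836/3549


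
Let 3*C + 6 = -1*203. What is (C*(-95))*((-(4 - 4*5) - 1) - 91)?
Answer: -1508980/3 ≈ -5.0299e+5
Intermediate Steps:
C = -209/3 (C = -2 + (-1*203)/3 = -2 + (⅓)*(-203) = -2 - 203/3 = -209/3 ≈ -69.667)
(C*(-95))*((-(4 - 4*5) - 1) - 91) = (-209/3*(-95))*((-(4 - 4*5) - 1) - 91) = 19855*((-(4 - 20) - 1) - 91)/3 = 19855*((-1*(-16) - 1) - 91)/3 = 19855*((16 - 1) - 91)/3 = 19855*(15 - 91)/3 = (19855/3)*(-76) = -1508980/3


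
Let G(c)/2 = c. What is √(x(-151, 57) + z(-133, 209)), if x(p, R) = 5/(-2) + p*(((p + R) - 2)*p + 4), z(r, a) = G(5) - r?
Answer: I*√8757438/2 ≈ 1479.6*I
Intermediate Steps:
G(c) = 2*c
z(r, a) = 10 - r (z(r, a) = 2*5 - r = 10 - r)
x(p, R) = -5/2 + p*(4 + p*(-2 + R + p)) (x(p, R) = 5*(-½) + p*(((R + p) - 2)*p + 4) = -5/2 + p*((-2 + R + p)*p + 4) = -5/2 + p*(p*(-2 + R + p) + 4) = -5/2 + p*(4 + p*(-2 + R + p)))
√(x(-151, 57) + z(-133, 209)) = √((-5/2 + (-151)³ - 2*(-151)² + 4*(-151) + 57*(-151)²) + (10 - 1*(-133))) = √((-5/2 - 3442951 - 2*22801 - 604 + 57*22801) + (10 + 133)) = √((-5/2 - 3442951 - 45602 - 604 + 1299657) + 143) = √(-4379005/2 + 143) = √(-4378719/2) = I*√8757438/2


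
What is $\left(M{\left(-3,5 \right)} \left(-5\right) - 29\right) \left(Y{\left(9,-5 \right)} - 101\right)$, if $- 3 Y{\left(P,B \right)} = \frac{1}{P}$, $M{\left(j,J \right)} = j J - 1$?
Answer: $- \frac{46376}{9} \approx -5152.9$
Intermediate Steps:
$M{\left(j,J \right)} = -1 + J j$ ($M{\left(j,J \right)} = J j - 1 = -1 + J j$)
$Y{\left(P,B \right)} = - \frac{1}{3 P}$
$\left(M{\left(-3,5 \right)} \left(-5\right) - 29\right) \left(Y{\left(9,-5 \right)} - 101\right) = \left(\left(-1 + 5 \left(-3\right)\right) \left(-5\right) - 29\right) \left(- \frac{1}{3 \cdot 9} - 101\right) = \left(\left(-1 - 15\right) \left(-5\right) - 29\right) \left(\left(- \frac{1}{3}\right) \frac{1}{9} - 101\right) = \left(\left(-16\right) \left(-5\right) - 29\right) \left(- \frac{1}{27} - 101\right) = \left(80 - 29\right) \left(- \frac{2728}{27}\right) = 51 \left(- \frac{2728}{27}\right) = - \frac{46376}{9}$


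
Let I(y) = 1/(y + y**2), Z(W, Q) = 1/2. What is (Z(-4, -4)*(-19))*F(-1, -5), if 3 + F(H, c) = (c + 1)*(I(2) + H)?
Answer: -19/6 ≈ -3.1667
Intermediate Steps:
Z(W, Q) = 1/2
F(H, c) = -3 + (1 + c)*(1/6 + H) (F(H, c) = -3 + (c + 1)*(1/(2*(1 + 2)) + H) = -3 + (1 + c)*((1/2)/3 + H) = -3 + (1 + c)*((1/2)*(1/3) + H) = -3 + (1 + c)*(1/6 + H))
(Z(-4, -4)*(-19))*F(-1, -5) = ((1/2)*(-19))*(-17/6 - 1 + (1/6)*(-5) - 1*(-5)) = -19*(-17/6 - 1 - 5/6 + 5)/2 = -19/2*1/3 = -19/6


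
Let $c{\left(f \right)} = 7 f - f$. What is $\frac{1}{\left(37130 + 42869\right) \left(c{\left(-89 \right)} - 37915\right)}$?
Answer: $- \frac{1}{3075881551} \approx -3.2511 \cdot 10^{-10}$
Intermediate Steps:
$c{\left(f \right)} = 6 f$
$\frac{1}{\left(37130 + 42869\right) \left(c{\left(-89 \right)} - 37915\right)} = \frac{1}{\left(37130 + 42869\right) \left(6 \left(-89\right) - 37915\right)} = \frac{1}{79999 \left(-534 - 37915\right)} = \frac{1}{79999 \left(-38449\right)} = \frac{1}{-3075881551} = - \frac{1}{3075881551}$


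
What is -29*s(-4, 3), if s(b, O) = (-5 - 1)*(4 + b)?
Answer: 0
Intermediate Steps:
s(b, O) = -24 - 6*b (s(b, O) = -6*(4 + b) = -24 - 6*b)
-29*s(-4, 3) = -29*(-24 - 6*(-4)) = -29*(-24 + 24) = -29*0 = 0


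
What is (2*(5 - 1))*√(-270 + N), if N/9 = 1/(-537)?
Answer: 8*I*√8651607/179 ≈ 131.46*I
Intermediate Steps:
N = -3/179 (N = 9/(-537) = 9*(-1/537) = -3/179 ≈ -0.016760)
(2*(5 - 1))*√(-270 + N) = (2*(5 - 1))*√(-270 - 3/179) = (2*4)*√(-48333/179) = 8*(I*√8651607/179) = 8*I*√8651607/179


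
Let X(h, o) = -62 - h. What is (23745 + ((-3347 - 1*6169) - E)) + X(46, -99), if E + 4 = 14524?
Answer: -399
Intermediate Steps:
E = 14520 (E = -4 + 14524 = 14520)
(23745 + ((-3347 - 1*6169) - E)) + X(46, -99) = (23745 + ((-3347 - 1*6169) - 1*14520)) + (-62 - 1*46) = (23745 + ((-3347 - 6169) - 14520)) + (-62 - 46) = (23745 + (-9516 - 14520)) - 108 = (23745 - 24036) - 108 = -291 - 108 = -399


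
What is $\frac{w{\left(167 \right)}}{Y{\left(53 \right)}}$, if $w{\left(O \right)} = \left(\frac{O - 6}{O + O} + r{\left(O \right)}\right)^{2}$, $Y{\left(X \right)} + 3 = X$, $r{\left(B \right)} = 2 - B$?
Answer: $\frac{3019392601}{5577800} \approx 541.32$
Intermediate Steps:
$Y{\left(X \right)} = -3 + X$
$w{\left(O \right)} = \left(2 - O + \frac{-6 + O}{2 O}\right)^{2}$ ($w{\left(O \right)} = \left(\frac{O - 6}{O + O} - \left(-2 + O\right)\right)^{2} = \left(\frac{-6 + O}{2 O} - \left(-2 + O\right)\right)^{2} = \left(2 - O + \frac{-6 + O}{2 O}\right)^{2}$)
$\frac{w{\left(167 \right)}}{Y{\left(53 \right)}} = \frac{\frac{1}{4} \cdot \frac{1}{27889} \left(6 - 167 + 2 \cdot 167 \left(-2 + 167\right)\right)^{2}}{-3 + 53} = \frac{\frac{1}{4} \cdot \frac{1}{27889} \left(6 - 167 + 2 \cdot 167 \cdot 165\right)^{2}}{50} = \frac{1}{4} \cdot \frac{1}{27889} \left(6 - 167 + 55110\right)^{2} \cdot \frac{1}{50} = \frac{1}{4} \cdot \frac{1}{27889} \cdot 54949^{2} \cdot \frac{1}{50} = \frac{1}{4} \cdot \frac{1}{27889} \cdot 3019392601 \cdot \frac{1}{50} = \frac{3019392601}{111556} \cdot \frac{1}{50} = \frac{3019392601}{5577800}$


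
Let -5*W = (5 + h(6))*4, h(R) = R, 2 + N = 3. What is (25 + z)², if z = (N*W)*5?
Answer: 361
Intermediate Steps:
N = 1 (N = -2 + 3 = 1)
W = -44/5 (W = -(5 + 6)*4/5 = -11*4/5 = -⅕*44 = -44/5 ≈ -8.8000)
z = -44 (z = (1*(-44/5))*5 = -44/5*5 = -44)
(25 + z)² = (25 - 44)² = (-19)² = 361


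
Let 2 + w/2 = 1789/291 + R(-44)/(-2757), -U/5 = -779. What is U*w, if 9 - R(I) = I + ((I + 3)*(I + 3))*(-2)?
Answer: 2020149540/89143 ≈ 22662.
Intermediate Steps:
U = 3895 (U = -5*(-779) = 3895)
R(I) = 9 - I + 2*(3 + I)² (R(I) = 9 - (I + ((I + 3)*(I + 3))*(-2)) = 9 - (I + ((3 + I)*(3 + I))*(-2)) = 9 - (I + (3 + I)²*(-2)) = 9 - (I - 2*(3 + I)²) = 9 + (-I + 2*(3 + I)²) = 9 - I + 2*(3 + I)²)
w = 518652/89143 (w = -4 + 2*(1789/291 + (9 - 1*(-44) + 2*(3 - 44)²)/(-2757)) = -4 + 2*(1789*(1/291) + (9 + 44 + 2*(-41)²)*(-1/2757)) = -4 + 2*(1789/291 + (9 + 44 + 2*1681)*(-1/2757)) = -4 + 2*(1789/291 + (9 + 44 + 3362)*(-1/2757)) = -4 + 2*(1789/291 + 3415*(-1/2757)) = -4 + 2*(1789/291 - 3415/2757) = -4 + 2*(437612/89143) = -4 + 875224/89143 = 518652/89143 ≈ 5.8182)
U*w = 3895*(518652/89143) = 2020149540/89143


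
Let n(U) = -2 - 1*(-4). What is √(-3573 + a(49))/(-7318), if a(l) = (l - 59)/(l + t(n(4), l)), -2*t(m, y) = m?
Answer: -I*√514542/87816 ≈ -0.0081684*I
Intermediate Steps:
n(U) = 2 (n(U) = -2 + 4 = 2)
t(m, y) = -m/2
a(l) = (-59 + l)/(-1 + l) (a(l) = (l - 59)/(l - ½*2) = (-59 + l)/(l - 1) = (-59 + l)/(-1 + l))
√(-3573 + a(49))/(-7318) = √(-3573 + (-59 + 49)/(-1 + 49))/(-7318) = √(-3573 - 10/48)*(-1/7318) = √(-3573 + (1/48)*(-10))*(-1/7318) = √(-3573 - 5/24)*(-1/7318) = √(-85757/24)*(-1/7318) = (I*√514542/12)*(-1/7318) = -I*√514542/87816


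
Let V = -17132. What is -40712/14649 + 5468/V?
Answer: -194394679/62741667 ≈ -3.0983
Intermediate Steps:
-40712/14649 + 5468/V = -40712/14649 + 5468/(-17132) = -40712*1/14649 + 5468*(-1/17132) = -40712/14649 - 1367/4283 = -194394679/62741667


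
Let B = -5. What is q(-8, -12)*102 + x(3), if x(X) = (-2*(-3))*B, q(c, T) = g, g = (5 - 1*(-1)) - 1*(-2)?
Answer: 786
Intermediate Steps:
g = 8 (g = (5 + 1) + 2 = 6 + 2 = 8)
q(c, T) = 8
x(X) = -30 (x(X) = -2*(-3)*(-5) = 6*(-5) = -30)
q(-8, -12)*102 + x(3) = 8*102 - 30 = 816 - 30 = 786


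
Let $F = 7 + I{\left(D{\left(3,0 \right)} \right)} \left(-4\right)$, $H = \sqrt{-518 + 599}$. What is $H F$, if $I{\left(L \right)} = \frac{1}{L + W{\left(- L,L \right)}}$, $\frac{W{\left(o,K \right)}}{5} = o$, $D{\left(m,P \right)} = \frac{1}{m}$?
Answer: $90$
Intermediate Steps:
$W{\left(o,K \right)} = 5 o$
$I{\left(L \right)} = - \frac{1}{4 L}$ ($I{\left(L \right)} = \frac{1}{L + 5 \left(- L\right)} = \frac{1}{L - 5 L} = \frac{1}{\left(-4\right) L} = - \frac{1}{4 L}$)
$H = 9$ ($H = \sqrt{81} = 9$)
$F = 10$ ($F = 7 + - \frac{1}{4 \cdot \frac{1}{3}} \left(-4\right) = 7 + - \frac{\frac{1}{\frac{1}{3}}}{4} \left(-4\right) = 7 + \left(- \frac{1}{4}\right) 3 \left(-4\right) = 7 - -3 = 7 + 3 = 10$)
$H F = 9 \cdot 10 = 90$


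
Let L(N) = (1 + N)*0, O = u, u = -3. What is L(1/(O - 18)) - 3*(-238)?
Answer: 714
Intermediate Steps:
O = -3
L(N) = 0
L(1/(O - 18)) - 3*(-238) = 0 - 3*(-238) = 0 + 714 = 714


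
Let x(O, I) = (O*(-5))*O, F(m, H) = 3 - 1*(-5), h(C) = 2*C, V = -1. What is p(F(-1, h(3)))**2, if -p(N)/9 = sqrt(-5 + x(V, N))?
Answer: -810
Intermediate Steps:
F(m, H) = 8 (F(m, H) = 3 + 5 = 8)
x(O, I) = -5*O**2 (x(O, I) = (-5*O)*O = -5*O**2)
p(N) = -9*I*sqrt(10) (p(N) = -9*sqrt(-5 - 5*(-1)**2) = -9*sqrt(-5 - 5*1) = -9*sqrt(-5 - 5) = -9*I*sqrt(10))
p(F(-1, h(3)))**2 = (-9*I*sqrt(10))**2 = -810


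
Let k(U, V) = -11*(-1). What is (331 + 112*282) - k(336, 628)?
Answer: 31904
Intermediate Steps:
k(U, V) = 11
(331 + 112*282) - k(336, 628) = (331 + 112*282) - 1*11 = (331 + 31584) - 11 = 31915 - 11 = 31904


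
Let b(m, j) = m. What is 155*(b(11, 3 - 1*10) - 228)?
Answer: -33635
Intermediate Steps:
155*(b(11, 3 - 1*10) - 228) = 155*(11 - 228) = 155*(-217) = -33635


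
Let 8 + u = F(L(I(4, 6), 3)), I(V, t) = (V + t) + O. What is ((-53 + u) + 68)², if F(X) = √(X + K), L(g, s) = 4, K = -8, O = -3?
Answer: 45 + 28*I ≈ 45.0 + 28.0*I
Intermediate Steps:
I(V, t) = -3 + V + t (I(V, t) = (V + t) - 3 = -3 + V + t)
F(X) = √(-8 + X) (F(X) = √(X - 8) = √(-8 + X))
u = -8 + 2*I (u = -8 + √(-8 + 4) = -8 + √(-4) = -8 + 2*I ≈ -8.0 + 2.0*I)
((-53 + u) + 68)² = ((-53 + (-8 + 2*I)) + 68)² = ((-61 + 2*I) + 68)² = (7 + 2*I)²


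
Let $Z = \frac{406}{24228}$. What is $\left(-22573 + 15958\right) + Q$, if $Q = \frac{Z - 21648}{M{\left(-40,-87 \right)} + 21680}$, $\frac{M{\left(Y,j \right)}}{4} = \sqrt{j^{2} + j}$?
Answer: $- \frac{2353807445764475}{355775072652} + \frac{262243669 \sqrt{7482}}{1423100290608} \approx -6616.0$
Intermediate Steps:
$M{\left(Y,j \right)} = 4 \sqrt{j + j^{2}}$ ($M{\left(Y,j \right)} = 4 \sqrt{j^{2} + j} = 4 \sqrt{j + j^{2}}$)
$Z = \frac{203}{12114}$ ($Z = 406 \cdot \frac{1}{24228} = \frac{203}{12114} \approx 0.016757$)
$Q = - \frac{262243669}{12114 \left(21680 + 4 \sqrt{7482}\right)}$ ($Q = \frac{\frac{203}{12114} - 21648}{4 \sqrt{- 87 \left(1 - 87\right)} + 21680} = - \frac{262243669}{12114 \left(4 \sqrt{\left(-87\right) \left(-86\right)} + 21680\right)} = - \frac{262243669}{12114 \left(4 \sqrt{7482} + 21680\right)} = - \frac{262243669}{12114 \left(21680 + 4 \sqrt{7482}\right)} \approx -0.98284$)
$\left(-22573 + 15958\right) + Q = \left(-22573 + 15958\right) - \left(\frac{355340171495}{355775072652} - \frac{262243669 \sqrt{7482}}{1423100290608}\right) = -6615 - \left(\frac{355340171495}{355775072652} - \frac{262243669 \sqrt{7482}}{1423100290608}\right) = - \frac{2353807445764475}{355775072652} + \frac{262243669 \sqrt{7482}}{1423100290608}$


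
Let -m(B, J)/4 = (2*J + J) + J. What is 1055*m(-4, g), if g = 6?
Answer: -101280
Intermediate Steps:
m(B, J) = -16*J (m(B, J) = -4*((2*J + J) + J) = -4*(3*J + J) = -16*J)
1055*m(-4, g) = 1055*(-16*6) = 1055*(-96) = -101280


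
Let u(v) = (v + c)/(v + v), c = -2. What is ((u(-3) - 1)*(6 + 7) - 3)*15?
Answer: -155/2 ≈ -77.500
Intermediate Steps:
u(v) = (-2 + v)/(2*v) (u(v) = (v - 2)/(v + v) = (-2 + v)/((2*v)) = (-2 + v)*(1/(2*v)) = (-2 + v)/(2*v))
((u(-3) - 1)*(6 + 7) - 3)*15 = (((½)*(-2 - 3)/(-3) - 1)*(6 + 7) - 3)*15 = (((½)*(-⅓)*(-5) - 1)*13 - 3)*15 = ((⅚ - 1)*13 - 3)*15 = (-⅙*13 - 3)*15 = (-13/6 - 3)*15 = -31/6*15 = -155/2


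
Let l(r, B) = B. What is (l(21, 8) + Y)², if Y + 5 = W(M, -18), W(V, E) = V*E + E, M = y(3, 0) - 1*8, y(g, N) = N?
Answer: 16641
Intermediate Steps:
M = -8 (M = 0 - 1*8 = 0 - 8 = -8)
W(V, E) = E + E*V (W(V, E) = E*V + E = E + E*V)
Y = 121 (Y = -5 - 18*(1 - 8) = -5 - 18*(-7) = -5 + 126 = 121)
(l(21, 8) + Y)² = (8 + 121)² = 129² = 16641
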